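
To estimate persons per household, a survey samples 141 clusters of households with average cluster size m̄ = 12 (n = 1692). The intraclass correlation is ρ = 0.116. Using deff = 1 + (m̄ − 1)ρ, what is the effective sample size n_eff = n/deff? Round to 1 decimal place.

deff = 1 + (12 − 1)·0.116 = 1 + 1.276 = 2.276.
n_eff = 1692 / 2.276 = 743.4.

743.4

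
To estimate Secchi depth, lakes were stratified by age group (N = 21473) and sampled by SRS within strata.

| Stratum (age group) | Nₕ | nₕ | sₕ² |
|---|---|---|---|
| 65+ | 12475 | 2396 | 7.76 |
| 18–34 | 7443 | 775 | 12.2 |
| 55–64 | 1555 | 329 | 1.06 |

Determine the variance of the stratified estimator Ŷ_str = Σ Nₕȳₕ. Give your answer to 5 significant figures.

1.1946 × 10^6

Var(Ŷ_str) = Σₕ Nₕ²(1 − fₕ)sₕ²/nₕ.
65+: 12475²·(1 − 2396/12475)·7.76/2396 = 407223.57.
18–34: 7443²·(1 − 775/7443)·12.2/775 = 781271.06.
55–64: 1555²·(1 − 329/1555)·1.06/329 = 6142.2973.
Sum = 1.1946369 × 10^6.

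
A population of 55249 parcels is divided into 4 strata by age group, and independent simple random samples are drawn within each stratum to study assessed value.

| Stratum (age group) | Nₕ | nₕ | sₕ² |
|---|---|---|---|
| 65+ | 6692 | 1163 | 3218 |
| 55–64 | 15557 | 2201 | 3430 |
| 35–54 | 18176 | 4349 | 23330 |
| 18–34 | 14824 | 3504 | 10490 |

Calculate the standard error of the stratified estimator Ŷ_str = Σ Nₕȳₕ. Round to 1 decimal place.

Var(Ŷ_str) = Σₕ Nₕ²(1 − fₕ)sₕ²/nₕ.
65+: 6692²·(1 − 1163/6692)·3218/1163 = 1.0237852 × 10^8.
55–64: 15557²·(1 − 2201/15557)·3430/2201 = 3.2379962 × 10^8.
35–54: 18176²·(1 − 4349/18176)·23330/4349 = 1.3481916 × 10^9.
18–34: 14824²·(1 − 3504/14824)·10490/3504 = 5.0236945 × 10^8.
Sum = 2.2767392 × 10^9.
SE = √(2.2767392 × 10^9) = 47715.2.

47715.2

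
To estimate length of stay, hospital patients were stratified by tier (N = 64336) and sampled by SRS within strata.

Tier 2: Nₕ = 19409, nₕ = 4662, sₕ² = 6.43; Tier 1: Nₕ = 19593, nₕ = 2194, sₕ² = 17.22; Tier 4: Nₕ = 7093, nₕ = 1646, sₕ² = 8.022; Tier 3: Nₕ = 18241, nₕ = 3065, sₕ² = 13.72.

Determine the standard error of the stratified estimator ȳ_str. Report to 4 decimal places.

Var(ȳ_str) = Σₕ Wₕ²(1 − fₕ)sₕ²/nₕ with Wₕ = Nₕ/N, N = 64336.
Tier 2: Wₕ = 0.30168180; term = 0.30168180²·(1 − 0.24019785)·6.43/4662 = 9.5375633 × 10^-5.
Tier 1: Wₕ = 0.30454178; term = 0.30454178²·(1 − 0.11197877)·17.22/2194 = 6.4641829 × 10^-4.
Tier 4: Wₕ = 0.11024932; term = 0.11024932²·(1 − 0.23205978)·8.022/1646 = 4.5491688 × 10^-5.
Tier 3: Wₕ = 0.28352711; term = 0.28352711²·(1 − 0.16802807)·13.72/3065 = 2.993791 × 10^-4.
Sum = 0.0010866647.
SE = √(0.0010866647) = 0.0330.

0.0330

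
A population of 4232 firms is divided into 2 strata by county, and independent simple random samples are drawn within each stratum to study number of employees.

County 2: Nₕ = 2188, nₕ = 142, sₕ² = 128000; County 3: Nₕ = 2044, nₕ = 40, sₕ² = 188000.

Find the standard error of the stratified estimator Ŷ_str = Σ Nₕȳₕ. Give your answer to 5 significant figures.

Var(Ŷ_str) = Σₕ Nₕ²(1 − fₕ)sₕ²/nₕ.
County 2: 2188²·(1 − 142/2188)·128000/142 = 4.0352883 × 10^9.
County 3: 2044²·(1 − 40/2044)·188000/40 = 1.9252027 × 10^10.
Sum = 2.3287315 × 10^10.
SE = √(2.3287315 × 10^10) = 152600.

152600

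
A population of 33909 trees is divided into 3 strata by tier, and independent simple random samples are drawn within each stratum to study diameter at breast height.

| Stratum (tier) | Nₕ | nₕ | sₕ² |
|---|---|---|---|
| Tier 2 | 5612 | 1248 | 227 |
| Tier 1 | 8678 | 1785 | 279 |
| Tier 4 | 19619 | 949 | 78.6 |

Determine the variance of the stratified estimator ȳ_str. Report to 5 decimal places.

Var(ȳ_str) = Σₕ Wₕ²(1 − fₕ)sₕ²/nₕ with Wₕ = Nₕ/N, N = 33909.
Tier 2: Wₕ = 0.16550178; term = 0.16550178²·(1 − 0.22238061)·227/1248 = 0.0038742149.
Tier 1: Wₕ = 0.25592026; term = 0.25592026²·(1 − 0.20569256)·279/1785 = 0.0081313741.
Tier 4: Wₕ = 0.57857796; term = 0.57857796²·(1 − 0.04837148)·78.6/949 = 0.02638442.
Sum = 0.038390009.

0.03839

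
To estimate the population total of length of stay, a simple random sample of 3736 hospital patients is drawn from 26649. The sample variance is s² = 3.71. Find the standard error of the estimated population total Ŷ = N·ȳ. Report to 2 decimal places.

778.69

Var(Ŷ) = N²·Var(ȳ) = N²·(1 − n/N)·s²/n.
f = 3736/26649 = 0.14019288; Var(ȳ) = 0.85980712·3.71/3736 = 8.5382345 × 10^-4.
Var(Ŷ) = 26649² · (8.5382345 × 10^-4) = 606359.12.
SE(Ŷ) = √(606359.12) = 778.69.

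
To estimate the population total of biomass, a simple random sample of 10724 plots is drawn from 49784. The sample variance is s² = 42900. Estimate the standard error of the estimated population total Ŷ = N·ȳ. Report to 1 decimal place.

88198.5

Var(Ŷ) = N²·Var(ȳ) = N²·(1 − n/N)·s²/n.
f = 10724/49784 = 0.21541057; Var(ȳ) = 0.78458943·42900/10724 = 3.1386504.
Var(Ŷ) = 49784² · 3.1386504 = 7.7789776 × 10^9.
SE(Ŷ) = √(7.7789776 × 10^9) = 88198.5.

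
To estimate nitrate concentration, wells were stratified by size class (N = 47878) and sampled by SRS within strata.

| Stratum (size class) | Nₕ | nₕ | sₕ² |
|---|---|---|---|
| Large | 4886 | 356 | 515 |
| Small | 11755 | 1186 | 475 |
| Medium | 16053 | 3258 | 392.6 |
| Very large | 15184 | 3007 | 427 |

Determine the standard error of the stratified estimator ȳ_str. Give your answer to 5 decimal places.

Var(ȳ_str) = Σₕ Wₕ²(1 − fₕ)sₕ²/nₕ with Wₕ = Nₕ/N, N = 47878.
Large: Wₕ = 0.10205105; term = 0.10205105²·(1 − 0.07286124)·515/356 = 0.013968086.
Small: Wₕ = 0.24551986; term = 0.24551986²·(1 − 0.10089324)·475/1186 = 0.021706682.
Medium: Wₕ = 0.33528969; term = 0.33528969²·(1 − 0.20295272)·392.6/3258 = 0.010797512.
Very large: Wₕ = 0.31713940; term = 0.31713940²·(1 − 0.19803741)·427/3007 = 0.011453783.
Sum = 0.057926063.
SE = √(0.057926063) = 0.24068.

0.24068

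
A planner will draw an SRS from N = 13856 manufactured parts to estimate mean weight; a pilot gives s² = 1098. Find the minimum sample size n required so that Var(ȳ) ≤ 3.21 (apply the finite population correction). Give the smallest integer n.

Without fpc, n₀ = s²/D = 1098/3.21 = 342.0561.
With fpc, (1 − n/N)·s²/n ≤ D requires n ≥ n₀/(1 + n₀/N) = 342.0561/(1 + 342.0561/13856) = 333.8154.
Rounding up, n = 334.

334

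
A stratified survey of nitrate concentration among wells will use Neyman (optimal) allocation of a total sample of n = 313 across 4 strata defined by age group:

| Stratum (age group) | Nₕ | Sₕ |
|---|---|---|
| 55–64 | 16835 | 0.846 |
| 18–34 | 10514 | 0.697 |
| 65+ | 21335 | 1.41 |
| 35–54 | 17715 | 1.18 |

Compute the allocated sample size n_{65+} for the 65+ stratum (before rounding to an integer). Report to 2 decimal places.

Neyman allocation: nₕ = n·NₕSₕ / Σⱼ NⱼSⱼ.
Σ NⱼSⱼ = 16835·0.846 + 10514·0.697 + 21335·1.41 + 17715·1.18 = 72556.718.
n_{65+} = 313·21335·1.41 / 72556.718 = 129.77.

129.77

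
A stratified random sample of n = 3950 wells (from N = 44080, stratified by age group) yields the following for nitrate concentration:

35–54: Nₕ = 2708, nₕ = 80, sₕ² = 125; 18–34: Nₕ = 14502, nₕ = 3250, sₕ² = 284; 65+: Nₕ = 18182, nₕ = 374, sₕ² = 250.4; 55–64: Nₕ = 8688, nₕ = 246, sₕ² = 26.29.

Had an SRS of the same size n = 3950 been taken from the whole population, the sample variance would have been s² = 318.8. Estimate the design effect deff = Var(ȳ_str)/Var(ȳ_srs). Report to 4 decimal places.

1.7511

Var(ȳ_str) = Σ Wₕ²(1−fₕ)sₕ²/nₕ with Wₕ = Nₕ/44080:
  35–54: (2708/44080)²·(1−80/2708)·125/80 = 0.0057228304
  18–34: (14502/44080)²·(1−3250/14502)·284/3250 = 0.007338536
  65+: (18182/44080)²·(1−374/18182)·250.4/374 = 0.11156715
  55–64: (8688/44080)²·(1−246/8688)·26.29/246 = 0.0040340146
  → Var(ȳ_str) = 0.12866253.
Var(ȳ_srs) = (1 − 3950/44080)·318.8/3950 = 0.073476556.
deff = 0.12866253 / 0.073476556 = 1.7511.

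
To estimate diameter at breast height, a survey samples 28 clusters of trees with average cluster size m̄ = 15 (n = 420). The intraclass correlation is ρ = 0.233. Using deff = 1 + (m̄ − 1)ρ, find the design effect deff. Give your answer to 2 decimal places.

4.26

deff = 1 + (15 − 1)·0.233 = 1 + 3.262 = 4.262.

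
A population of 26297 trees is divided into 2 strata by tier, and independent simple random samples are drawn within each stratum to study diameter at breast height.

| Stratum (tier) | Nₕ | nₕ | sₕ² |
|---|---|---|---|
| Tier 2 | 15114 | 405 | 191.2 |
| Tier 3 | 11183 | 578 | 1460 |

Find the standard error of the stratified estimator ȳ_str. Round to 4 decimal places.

0.7648

Var(ȳ_str) = Σₕ Wₕ²(1 − fₕ)sₕ²/nₕ with Wₕ = Nₕ/N, N = 26297.
Tier 2: Wₕ = 0.57474237; term = 0.57474237²·(1 − 0.02679635)·191.2/405 = 0.15176898.
Tier 3: Wₕ = 0.42525763; term = 0.42525763²·(1 − 0.05168559)·1460/578 = 0.43319317.
Sum = 0.58496215.
SE = √(0.58496215) = 0.7648.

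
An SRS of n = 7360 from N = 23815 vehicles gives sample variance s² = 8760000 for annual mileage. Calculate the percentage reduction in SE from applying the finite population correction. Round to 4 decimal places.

f = n/N = 7360/23815 = 0.30904892.
SE_no-fpc = √(s²/n) = 34.499527; SE_fpc = √((1−f)s²/n) = 28.677203.
Ratio = √(1−f) = 0.83123467. Reduction = 100·(1 − 0.83123467) = 16.8765%.

16.8765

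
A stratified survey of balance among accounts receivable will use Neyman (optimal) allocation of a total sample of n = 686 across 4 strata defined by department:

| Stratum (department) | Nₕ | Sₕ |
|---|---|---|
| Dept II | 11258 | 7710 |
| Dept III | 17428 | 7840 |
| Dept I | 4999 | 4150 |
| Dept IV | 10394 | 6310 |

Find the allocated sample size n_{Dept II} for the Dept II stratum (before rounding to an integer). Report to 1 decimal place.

192.2

Neyman allocation: nₕ = n·NₕSₕ / Σⱼ NⱼSⱼ.
Σ NⱼSⱼ = 11258·7710 + 17428·7840 + 4999·4150 + 10394·6310 = 3.0976669 × 10^8.
n_{Dept II} = 686·11258·7710 / (3.0976669 × 10^8) = 192.2.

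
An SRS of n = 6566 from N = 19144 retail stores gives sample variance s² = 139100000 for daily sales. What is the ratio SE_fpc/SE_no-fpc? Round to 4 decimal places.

f = n/N = 6566/19144 = 0.34297952.
SE_no-fpc = √(s²/n) = 145.55031; SE_fpc = √((1−f)s²/n) = 117.97842.
Ratio = √(1−f) = 0.81056800.

0.8106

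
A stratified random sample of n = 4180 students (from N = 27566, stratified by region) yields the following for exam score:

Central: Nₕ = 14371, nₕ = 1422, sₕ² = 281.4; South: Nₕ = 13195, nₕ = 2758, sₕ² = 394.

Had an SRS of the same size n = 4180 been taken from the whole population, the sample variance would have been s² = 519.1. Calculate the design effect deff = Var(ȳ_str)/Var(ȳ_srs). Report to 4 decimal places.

0.7057

Var(ȳ_str) = Σ Wₕ²(1−fₕ)sₕ²/nₕ with Wₕ = Nₕ/27566:
  Central: (14371/27566)²·(1−1422/14371)·281.4/1422 = 0.048461875
  South: (13195/27566)²·(1−2758/13195)·394/2758 = 0.025890446
  → Var(ȳ_str) = 0.074352321.
Var(ȳ_srs) = (1 − 4180/27566)·519.1/4180 = 0.10535543.
deff = 0.074352321 / 0.10535543 = 0.7057.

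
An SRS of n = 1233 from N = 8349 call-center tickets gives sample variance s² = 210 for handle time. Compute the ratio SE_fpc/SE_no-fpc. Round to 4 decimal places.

0.9232

f = n/N = 1233/8349 = 0.14768236.
SE_no-fpc = √(s²/n) = 0.41269396; SE_fpc = √((1−f)s²/n) = 0.3810034.
Ratio = √(1−f) = 0.92321051.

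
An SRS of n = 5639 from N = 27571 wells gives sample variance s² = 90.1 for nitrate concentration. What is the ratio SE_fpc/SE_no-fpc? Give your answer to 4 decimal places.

f = n/N = 5639/27571 = 0.20452650.
SE_no-fpc = √(s²/n) = 0.12640415; SE_fpc = √((1−f)s²/n) = 0.11273901.
Ratio = √(1−f) = 0.89189321.

0.8919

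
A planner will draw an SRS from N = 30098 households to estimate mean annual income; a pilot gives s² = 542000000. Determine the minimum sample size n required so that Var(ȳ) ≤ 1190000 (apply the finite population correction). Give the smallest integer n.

449

Without fpc, n₀ = s²/D = 542000000/1190000 = 455.4622.
With fpc, (1 − n/N)·s²/n ≤ D requires n ≥ n₀/(1 + n₀/N) = 455.4622/(1 + 455.4622/30098) = 448.6726.
Rounding up, n = 449.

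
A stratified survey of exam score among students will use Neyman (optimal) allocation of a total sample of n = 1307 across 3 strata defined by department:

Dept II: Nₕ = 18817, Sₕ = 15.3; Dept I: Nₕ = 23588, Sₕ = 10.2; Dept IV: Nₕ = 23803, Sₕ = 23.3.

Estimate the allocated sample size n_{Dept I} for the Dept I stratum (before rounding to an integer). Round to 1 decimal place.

Neyman allocation: nₕ = n·NₕSₕ / Σⱼ NⱼSⱼ.
Σ NⱼSⱼ = 18817·15.3 + 23588·10.2 + 23803·23.3 = 1.0831076 × 10^6.
n_{Dept I} = 1307·23588·10.2 / (1.0831076 × 10^6) = 290.3.

290.3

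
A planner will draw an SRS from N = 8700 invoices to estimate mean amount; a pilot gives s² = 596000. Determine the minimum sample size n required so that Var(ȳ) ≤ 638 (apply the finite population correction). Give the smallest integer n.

Without fpc, n₀ = s²/D = 596000/638 = 934.1693.
With fpc, (1 − n/N)·s²/n ≤ D requires n ≥ n₀/(1 + n₀/N) = 934.1693/(1 + 934.1693/8700) = 843.5883.
Rounding up, n = 844.

844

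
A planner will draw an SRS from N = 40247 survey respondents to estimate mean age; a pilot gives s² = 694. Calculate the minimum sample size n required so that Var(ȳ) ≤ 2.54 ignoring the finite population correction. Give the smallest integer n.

274

Without fpc, n₀ = s²/D = 694/2.54 = 273.2283.
Rounding up, n = 274.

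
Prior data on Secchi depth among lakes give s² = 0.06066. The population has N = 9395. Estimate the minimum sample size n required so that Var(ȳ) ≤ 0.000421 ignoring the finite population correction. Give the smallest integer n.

Without fpc, n₀ = s²/D = 0.06066/0.000421 = 144.0855.
Rounding up, n = 145.

145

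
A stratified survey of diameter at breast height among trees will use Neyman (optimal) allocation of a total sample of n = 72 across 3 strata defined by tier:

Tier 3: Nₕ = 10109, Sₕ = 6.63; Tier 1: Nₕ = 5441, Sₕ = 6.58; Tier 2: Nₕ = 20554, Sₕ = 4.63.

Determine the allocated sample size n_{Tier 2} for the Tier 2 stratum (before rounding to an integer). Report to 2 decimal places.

Neyman allocation: nₕ = n·NₕSₕ / Σⱼ NⱼSⱼ.
Σ NⱼSⱼ = 10109·6.63 + 5441·6.58 + 20554·4.63 = 197989.47.
n_{Tier 2} = 72·20554·4.63 / 197989.47 = 34.61.

34.61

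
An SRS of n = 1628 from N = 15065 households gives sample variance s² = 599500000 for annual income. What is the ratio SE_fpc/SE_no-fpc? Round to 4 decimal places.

0.9444

f = n/N = 1628/15065 = 0.10806505.
SE_no-fpc = √(s²/n) = 606.83049; SE_fpc = √((1−f)s²/n) = 573.10472.
Ratio = √(1−f) = 0.94442308.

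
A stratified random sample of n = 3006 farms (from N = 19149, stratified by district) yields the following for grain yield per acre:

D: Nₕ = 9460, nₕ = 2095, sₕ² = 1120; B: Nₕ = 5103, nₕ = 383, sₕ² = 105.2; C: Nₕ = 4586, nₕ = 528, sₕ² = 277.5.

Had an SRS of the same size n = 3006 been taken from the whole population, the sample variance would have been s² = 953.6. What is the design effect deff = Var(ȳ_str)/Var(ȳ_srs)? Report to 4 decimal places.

0.5470

Var(ȳ_str) = Σ Wₕ²(1−fₕ)sₕ²/nₕ with Wₕ = Nₕ/19149:
  D: (9460/19149)²·(1−2095/9460)·1120/2095 = 0.10157941
  B: (5103/19149)²·(1−383/5103)·105.2/383 = 0.018042318
  C: (4586/19149)²·(1−528/4586)·277.5/528 = 0.026673681
  → Var(ȳ_str) = 0.14629541.
Var(ȳ_srs) = (1 − 3006/19149)·953.6/3006 = 0.26743326.
deff = 0.14629541 / 0.26743326 = 0.5470.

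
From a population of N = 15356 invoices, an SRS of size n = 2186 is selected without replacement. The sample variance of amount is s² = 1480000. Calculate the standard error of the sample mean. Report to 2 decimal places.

24.10

Under SRS without replacement, Var(ȳ) = (1 − f)·s²/n with f = n/N = 2186/15356 = 0.14235478.
Var(ȳ) = (1 − 0.14235478)·1480000/2186 = 0.85764522·677.03568 = 580.65642.
SE(ȳ) = √(580.65642) = 24.10.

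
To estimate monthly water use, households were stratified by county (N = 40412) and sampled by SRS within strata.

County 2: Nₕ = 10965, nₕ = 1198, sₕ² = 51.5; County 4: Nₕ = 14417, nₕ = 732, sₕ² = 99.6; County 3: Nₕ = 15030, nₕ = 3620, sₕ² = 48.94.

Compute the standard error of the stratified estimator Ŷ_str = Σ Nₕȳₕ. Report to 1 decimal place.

Var(Ŷ_str) = Σₕ Nₕ²(1 − fₕ)sₕ²/nₕ.
County 2: 10965²·(1 − 1198/10965)·51.5/1198 = 4.6038401 × 10^6.
County 4: 14417²·(1 − 732/14417)·99.6/732 = 2.6845281 × 10^7.
County 3: 15030²·(1 − 3620/15030)·48.94/3620 = 2.3184622 × 10^6.
Sum = 3.3767583 × 10^7.
SE = √(3.3767583 × 10^7) = 5811.0.

5811.0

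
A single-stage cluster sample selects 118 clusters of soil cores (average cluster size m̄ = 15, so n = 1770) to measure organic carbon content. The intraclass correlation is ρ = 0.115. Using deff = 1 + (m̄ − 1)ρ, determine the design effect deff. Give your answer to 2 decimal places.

2.61

deff = 1 + (15 − 1)·0.115 = 1 + 1.61 = 2.61.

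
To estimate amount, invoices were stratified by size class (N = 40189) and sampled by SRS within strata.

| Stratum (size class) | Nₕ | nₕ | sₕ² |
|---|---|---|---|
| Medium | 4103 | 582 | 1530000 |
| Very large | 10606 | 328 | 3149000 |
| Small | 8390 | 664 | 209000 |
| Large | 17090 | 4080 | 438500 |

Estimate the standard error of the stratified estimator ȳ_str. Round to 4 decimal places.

26.4366

Var(ȳ_str) = Σₕ Wₕ²(1 − fₕ)sₕ²/nₕ with Wₕ = Nₕ/N, N = 40189.
Medium: Wₕ = 0.10209261; term = 0.10209261²·(1 − 0.14184743)·1530000/582 = 23.513733.
Very large: Wₕ = 0.26390306; term = 0.26390306²·(1 − 0.03092589)·3149000/328 = 647.95471.
Small: Wₕ = 0.20876359; term = 0.20876359²·(1 − 0.07914184)·209000/664 = 12.632243.
Large: Wₕ = 0.42524074; term = 0.42524074²·(1 − 0.23873610)·438500/4080 = 14.79498.
Sum = 698.89567.
SE = √(698.89567) = 26.4366.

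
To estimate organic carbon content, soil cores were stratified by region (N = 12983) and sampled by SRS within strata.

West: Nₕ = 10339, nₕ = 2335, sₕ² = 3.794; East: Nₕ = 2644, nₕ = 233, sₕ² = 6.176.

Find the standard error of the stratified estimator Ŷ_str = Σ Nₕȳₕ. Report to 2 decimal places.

550.85

Var(Ŷ_str) = Σₕ Nₕ²(1 − fₕ)sₕ²/nₕ.
West: 10339²·(1 − 2335/10339)·3.794/2335 = 134460.91.
East: 2644²·(1 − 233/2644)·6.176/233 = 168970.16.
Sum = 303431.07.
SE = √(303431.07) = 550.85.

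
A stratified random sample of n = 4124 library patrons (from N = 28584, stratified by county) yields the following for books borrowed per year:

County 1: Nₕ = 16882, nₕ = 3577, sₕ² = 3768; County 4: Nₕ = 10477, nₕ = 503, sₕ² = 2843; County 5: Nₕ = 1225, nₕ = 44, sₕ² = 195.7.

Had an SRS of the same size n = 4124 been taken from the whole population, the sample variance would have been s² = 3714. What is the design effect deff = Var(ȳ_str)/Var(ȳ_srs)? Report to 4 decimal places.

1.3240

Var(ȳ_str) = Σ Wₕ²(1−fₕ)sₕ²/nₕ with Wₕ = Nₕ/28584:
  County 1: (16882/28584)²·(1−3577/16882)·3768/3577 = 0.28959077
  County 4: (10477/28584)²·(1−503/10477)·2843/503 = 0.72288494
  County 5: (1225/28584)²·(1−44/1225)·195.7/44 = 0.0078754999
  → Var(ȳ_str) = 1.0203512.
Var(ȳ_srs) = (1 − 4124/28584)·3714/4124 = 0.77064913.
deff = 1.0203512 / 0.77064913 = 1.3240.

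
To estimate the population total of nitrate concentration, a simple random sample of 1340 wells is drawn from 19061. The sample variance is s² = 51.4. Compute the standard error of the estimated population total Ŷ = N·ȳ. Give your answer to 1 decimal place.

Var(Ŷ) = N²·Var(ȳ) = N²·(1 − n/N)·s²/n.
f = 1340/19061 = 0.07030061; Var(ȳ) = 0.92969939·51.4/1340 = 0.035661603.
Var(Ŷ) = 19061² · 0.035661603 = 1.2956635 × 10^7.
SE(Ŷ) = √(1.2956635 × 10^7) = 3599.5.

3599.5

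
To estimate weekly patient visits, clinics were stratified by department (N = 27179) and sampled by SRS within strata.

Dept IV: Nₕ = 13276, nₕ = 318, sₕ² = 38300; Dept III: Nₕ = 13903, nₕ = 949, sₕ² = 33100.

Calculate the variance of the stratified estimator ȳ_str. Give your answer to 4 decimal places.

Var(ȳ_str) = Σₕ Wₕ²(1 − fₕ)sₕ²/nₕ with Wₕ = Nₕ/N, N = 27179.
Dept IV: Wₕ = 0.48846536; term = 0.48846536²·(1 − 0.02395300)·38300/318 = 28.048518.
Dept III: Wₕ = 0.51153464; term = 0.51153464²·(1 − 0.06825865)·33100/949 = 8.5036867.
Sum = 36.552205.

36.5522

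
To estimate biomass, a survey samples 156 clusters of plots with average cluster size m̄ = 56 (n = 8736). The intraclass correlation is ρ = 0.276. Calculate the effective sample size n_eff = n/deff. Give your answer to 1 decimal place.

539.9

deff = 1 + (56 − 1)·0.276 = 1 + 15.18 = 16.18.
n_eff = 8736 / 16.18 = 539.9.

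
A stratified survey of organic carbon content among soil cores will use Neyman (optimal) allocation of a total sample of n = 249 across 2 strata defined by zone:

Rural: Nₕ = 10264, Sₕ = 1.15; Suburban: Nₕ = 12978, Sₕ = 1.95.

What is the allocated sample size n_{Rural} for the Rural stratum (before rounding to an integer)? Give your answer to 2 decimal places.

79.20

Neyman allocation: nₕ = n·NₕSₕ / Σⱼ NⱼSⱼ.
Σ NⱼSⱼ = 10264·1.15 + 12978·1.95 = 37110.7.
n_{Rural} = 249·10264·1.15 / 37110.7 = 79.20.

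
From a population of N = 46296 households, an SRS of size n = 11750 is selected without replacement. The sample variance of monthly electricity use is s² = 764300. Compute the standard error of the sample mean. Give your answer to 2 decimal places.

6.97

Under SRS without replacement, Var(ȳ) = (1 − f)·s²/n with f = n/N = 11750/46296 = 0.25380162.
Var(ȳ) = (1 − 0.25380162)·764300/11750 = 0.74619838·65.046809 = 48.537823.
SE(ȳ) = √(48.537823) = 6.97.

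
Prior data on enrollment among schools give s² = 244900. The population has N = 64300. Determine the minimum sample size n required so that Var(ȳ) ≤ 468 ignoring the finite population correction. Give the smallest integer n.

524

Without fpc, n₀ = s²/D = 244900/468 = 523.2906.
Rounding up, n = 524.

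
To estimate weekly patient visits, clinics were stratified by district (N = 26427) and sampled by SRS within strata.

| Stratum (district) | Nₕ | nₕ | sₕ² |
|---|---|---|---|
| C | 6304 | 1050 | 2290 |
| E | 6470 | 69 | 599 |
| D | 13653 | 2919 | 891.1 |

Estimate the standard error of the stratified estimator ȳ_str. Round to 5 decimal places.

0.82601

Var(ȳ_str) = Σₕ Wₕ²(1 − fₕ)sₕ²/nₕ with Wₕ = Nₕ/N, N = 26427.
C: Wₕ = 0.23854391; term = 0.23854391²·(1 − 0.16656091)·2290/1050 = 0.10343243.
E: Wₕ = 0.24482537; term = 0.24482537²·(1 − 0.01066461)·599/69 = 0.51479475.
D: Wₕ = 0.51663072; term = 0.51663072²·(1 − 0.21379917)·891.1/2919 = 0.064059907.
Sum = 0.68228709.
SE = √(0.68228709) = 0.82601.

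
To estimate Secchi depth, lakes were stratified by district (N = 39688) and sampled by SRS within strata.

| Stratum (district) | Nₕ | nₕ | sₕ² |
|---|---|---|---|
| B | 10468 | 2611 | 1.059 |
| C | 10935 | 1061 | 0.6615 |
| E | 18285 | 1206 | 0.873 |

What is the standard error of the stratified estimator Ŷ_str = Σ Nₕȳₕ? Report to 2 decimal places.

Var(Ŷ_str) = Σₕ Nₕ²(1 − fₕ)sₕ²/nₕ.
B: 10468²·(1 − 2611/10468)·1.059/2611 = 33358.734.
C: 10935²·(1 − 1061/10935)·0.6615/1061 = 67317.251.
E: 18285²·(1 − 1206/18285)·0.873/1206 = 226060.32.
Sum = 326736.31.
SE = √(326736.31) = 571.61.

571.61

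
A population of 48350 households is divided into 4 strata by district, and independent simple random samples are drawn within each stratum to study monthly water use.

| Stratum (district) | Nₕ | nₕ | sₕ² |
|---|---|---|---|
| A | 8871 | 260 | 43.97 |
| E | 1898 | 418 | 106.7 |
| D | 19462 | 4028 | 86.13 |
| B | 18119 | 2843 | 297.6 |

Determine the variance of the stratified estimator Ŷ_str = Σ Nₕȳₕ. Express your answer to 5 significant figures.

4.9032 × 10^7

Var(Ŷ_str) = Σₕ Nₕ²(1 − fₕ)sₕ²/nₕ.
A: 8871²·(1 − 260/8871)·43.97/260 = 1.2918417 × 10^7.
E: 1898²·(1 − 418/1898)·106.7/418 = 717044.42.
D: 19462²·(1 − 4028/19462)·86.13/4028 = 6.4228969 × 10^6.
B: 18119²·(1 − 2843/18119)·297.6/2843 = 2.8973432 × 10^7.
Sum = 4.903179 × 10^7.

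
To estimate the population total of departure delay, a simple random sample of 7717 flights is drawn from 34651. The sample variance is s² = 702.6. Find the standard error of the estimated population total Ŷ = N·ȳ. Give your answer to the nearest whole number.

9218

Var(Ŷ) = N²·Var(ȳ) = N²·(1 − n/N)·s²/n.
f = 7717/34651 = 0.22270642; Var(ȳ) = 0.77729358·702.6/7717 = 0.070769272.
Var(Ŷ) = 34651² · 0.070769272 = 8.4972085 × 10^7.
SE(Ŷ) = √(8.4972085 × 10^7) = 9218.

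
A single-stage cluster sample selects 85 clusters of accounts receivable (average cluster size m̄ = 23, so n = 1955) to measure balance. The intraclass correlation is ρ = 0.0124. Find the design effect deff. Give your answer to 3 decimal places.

1.273

deff = 1 + (23 − 1)·0.0124 = 1 + 0.2728 = 1.2728.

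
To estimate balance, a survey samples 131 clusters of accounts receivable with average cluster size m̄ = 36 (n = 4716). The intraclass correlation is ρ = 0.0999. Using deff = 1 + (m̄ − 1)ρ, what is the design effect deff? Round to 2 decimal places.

4.50

deff = 1 + (36 − 1)·0.0999 = 1 + 3.4965 = 4.4965.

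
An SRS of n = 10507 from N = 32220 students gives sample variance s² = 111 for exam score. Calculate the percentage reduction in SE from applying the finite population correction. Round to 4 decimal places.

f = n/N = 10507/32220 = 0.32610180.
SE_no-fpc = √(s²/n) = 0.1027832; SE_fpc = √((1−f)s²/n) = 0.084376066.
Ratio = √(1−f) = 0.82091303. Reduction = 100·(1 − 0.82091303) = 17.9087%.

17.9087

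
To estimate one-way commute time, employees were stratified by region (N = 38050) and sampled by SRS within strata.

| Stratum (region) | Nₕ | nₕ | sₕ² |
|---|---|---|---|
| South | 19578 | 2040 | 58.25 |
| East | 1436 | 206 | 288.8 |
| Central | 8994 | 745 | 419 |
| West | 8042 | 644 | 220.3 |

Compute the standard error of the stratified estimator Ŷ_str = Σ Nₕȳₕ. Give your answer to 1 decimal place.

8623.2

Var(Ŷ_str) = Σₕ Nₕ²(1 − fₕ)sₕ²/nₕ.
South: 19578²·(1 − 2040/19578)·58.25/2040 = 9.8042449 × 10^6.
East: 1436²·(1 − 206/1436)·288.8/206 = 2.4762217 × 10^6.
Central: 8994²·(1 − 745/8994)·419/745 = 4.1726498 × 10^7.
West: 8042²·(1 − 644/8042)·220.3/644 = 2.0351997 × 10^7.
Sum = 7.4358962 × 10^7.
SE = √(7.4358962 × 10^7) = 8623.2.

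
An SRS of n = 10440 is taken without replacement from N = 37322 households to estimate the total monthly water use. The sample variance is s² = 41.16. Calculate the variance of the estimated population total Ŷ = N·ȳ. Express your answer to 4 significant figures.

Var(Ŷ) = N²·Var(ȳ) = N²·(1 − n/N)·s²/n.
f = 10440/37322 = 0.27972777; Var(ȳ) = 0.72027223·41.16/10440 = 0.0028396939.
Var(Ŷ) = 37322² · 0.0028396939 = 3.9554996 × 10^6.

3.955 × 10^6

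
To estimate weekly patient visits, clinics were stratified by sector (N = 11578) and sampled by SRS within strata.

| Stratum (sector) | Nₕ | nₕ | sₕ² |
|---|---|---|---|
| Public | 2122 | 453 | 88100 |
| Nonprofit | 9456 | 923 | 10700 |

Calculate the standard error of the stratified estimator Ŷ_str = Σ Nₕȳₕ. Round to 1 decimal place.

Var(Ŷ_str) = Σₕ Nₕ²(1 − fₕ)sₕ²/nₕ.
Public: 2122²·(1 − 453/2122)·88100/453 = 6.8877825 × 10^8.
Nonprofit: 9456²·(1 − 923/9456)·10700/923 = 9.3538691 × 10^8.
Sum = 1.6241652 × 10^9.
SE = √(1.6241652 × 10^9) = 40300.9.

40300.9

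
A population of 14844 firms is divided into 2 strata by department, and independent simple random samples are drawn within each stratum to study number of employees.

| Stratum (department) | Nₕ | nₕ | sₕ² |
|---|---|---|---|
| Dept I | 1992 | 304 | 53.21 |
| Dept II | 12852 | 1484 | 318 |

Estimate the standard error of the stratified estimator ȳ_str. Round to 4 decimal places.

0.3805

Var(ȳ_str) = Σₕ Wₕ²(1 − fₕ)sₕ²/nₕ with Wₕ = Nₕ/N, N = 14844.
Dept I: Wₕ = 0.13419563; term = 0.13419563²·(1 − 0.15261044)·53.21/304 = 0.0026710349.
Dept II: Wₕ = 0.86580437; term = 0.86580437²·(1 − 0.11546841)·318/1484 = 0.14208431.
Sum = 0.14475534.
SE = √(0.14475534) = 0.3805.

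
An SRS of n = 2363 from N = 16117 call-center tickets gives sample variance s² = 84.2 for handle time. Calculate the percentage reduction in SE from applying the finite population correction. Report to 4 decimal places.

f = n/N = 2363/16117 = 0.14661538.
SE_no-fpc = √(s²/n) = 0.18876618; SE_fpc = √((1−f)s²/n) = 0.17437997.
Ratio = √(1−f) = 0.92378819. Reduction = 100·(1 − 0.92378819) = 7.6212%.

7.6212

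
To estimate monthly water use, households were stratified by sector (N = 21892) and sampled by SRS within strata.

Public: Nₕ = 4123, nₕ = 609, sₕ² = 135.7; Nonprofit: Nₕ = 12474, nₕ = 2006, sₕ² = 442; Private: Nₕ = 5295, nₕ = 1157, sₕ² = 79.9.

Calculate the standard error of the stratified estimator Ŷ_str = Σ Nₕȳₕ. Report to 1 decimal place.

5789.0

Var(Ŷ_str) = Σₕ Nₕ²(1 − fₕ)sₕ²/nₕ.
Public: 4123²·(1 − 609/4123)·135.7/609 = 3.228328 × 10^6.
Nonprofit: 12474²·(1 − 2006/12474)·442/2006 = 2.8771387 × 10^7.
Private: 5295²·(1 − 1157/5295)·79.9/1157 = 1.5131078 × 10^6.
Sum = 3.3512823 × 10^7.
SE = √(3.3512823 × 10^7) = 5789.0.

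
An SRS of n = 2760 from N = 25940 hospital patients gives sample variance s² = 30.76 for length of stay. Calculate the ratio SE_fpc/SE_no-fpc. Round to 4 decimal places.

0.9453

f = n/N = 2760/25940 = 0.10639938.
SE_no-fpc = √(s²/n) = 0.10556954; SE_fpc = √((1−f)s²/n) = 0.099795361.
Ratio = √(1−f) = 0.94530451.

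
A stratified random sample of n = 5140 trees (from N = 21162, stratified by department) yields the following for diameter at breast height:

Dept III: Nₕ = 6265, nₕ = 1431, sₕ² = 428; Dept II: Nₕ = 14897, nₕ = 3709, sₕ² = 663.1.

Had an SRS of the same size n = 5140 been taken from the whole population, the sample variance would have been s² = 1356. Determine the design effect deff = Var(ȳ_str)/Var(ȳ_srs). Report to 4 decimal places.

0.4344

Var(ȳ_str) = Σ Wₕ²(1−fₕ)sₕ²/nₕ with Wₕ = Nₕ/21162:
  Dept III: (6265/21162)²·(1−1431/6265)·428/1431 = 0.020226393
  Dept II: (14897/21162)²·(1−3709/14897)·663.1/3709 = 0.066536515
  → Var(ȳ_str) = 0.086762908.
Var(ȳ_srs) = (1 − 5140/21162)·1356/5140 = 0.19973611.
deff = 0.086762908 / 0.19973611 = 0.4344.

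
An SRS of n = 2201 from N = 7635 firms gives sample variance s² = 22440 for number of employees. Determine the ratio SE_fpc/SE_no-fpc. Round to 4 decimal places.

f = n/N = 2201/7635 = 0.28827767.
SE_no-fpc = √(s²/n) = 3.1930183; SE_fpc = √((1−f)s²/n) = 2.6937464.
Ratio = √(1−f) = 0.84363637.

0.8436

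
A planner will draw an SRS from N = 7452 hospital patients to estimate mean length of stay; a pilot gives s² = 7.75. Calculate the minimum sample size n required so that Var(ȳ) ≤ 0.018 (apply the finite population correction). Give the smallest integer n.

408

Without fpc, n₀ = s²/D = 7.75/0.018 = 430.5556.
With fpc, (1 − n/N)·s²/n ≤ D requires n ≥ n₀/(1 + n₀/N) = 430.5556/(1 + 430.5556/7452) = 407.0381.
Rounding up, n = 408.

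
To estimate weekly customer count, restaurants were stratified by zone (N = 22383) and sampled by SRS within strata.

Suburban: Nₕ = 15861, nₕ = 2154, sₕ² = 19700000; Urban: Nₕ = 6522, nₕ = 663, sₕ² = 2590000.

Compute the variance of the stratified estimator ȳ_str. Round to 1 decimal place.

Var(ȳ_str) = Σₕ Wₕ²(1 − fₕ)sₕ²/nₕ with Wₕ = Nₕ/N, N = 22383.
Suburban: Wₕ = 0.70861815; term = 0.70861815²·(1 − 0.13580480)·19700000/2154 = 3968.779.
Urban: Wₕ = 0.29138185; term = 0.29138185²·(1 − 0.10165593)·2590000/663 = 297.95724.
Sum = 4266.7362.

4266.7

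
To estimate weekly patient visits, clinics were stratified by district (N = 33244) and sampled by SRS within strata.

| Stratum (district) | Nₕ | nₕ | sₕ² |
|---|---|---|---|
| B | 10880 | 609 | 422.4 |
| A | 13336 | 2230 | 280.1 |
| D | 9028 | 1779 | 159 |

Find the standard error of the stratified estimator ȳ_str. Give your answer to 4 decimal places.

0.3037

Var(ȳ_str) = Σₕ Wₕ²(1 − fₕ)sₕ²/nₕ with Wₕ = Nₕ/N, N = 33244.
B: Wₕ = 0.32727710; term = 0.32727710²·(1 − 0.05597426)·422.4/609 = 0.070132883.
A: Wₕ = 0.40115510; term = 0.40115510²·(1 − 0.16721656)·280.1/2230 = 0.016833133.
D: Wₕ = 0.27156780; term = 0.27156780²·(1 − 0.19705361)·159/1779 = 0.0052925416.
Sum = 0.092258558.
SE = √(0.092258558) = 0.3037.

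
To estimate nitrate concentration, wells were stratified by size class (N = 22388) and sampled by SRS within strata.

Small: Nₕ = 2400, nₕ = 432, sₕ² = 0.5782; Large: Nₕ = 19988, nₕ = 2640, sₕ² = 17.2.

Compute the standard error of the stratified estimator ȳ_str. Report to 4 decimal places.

Var(ȳ_str) = Σₕ Wₕ²(1 − fₕ)sₕ²/nₕ with Wₕ = Nₕ/N, N = 22388.
Small: Wₕ = 0.10720029; term = 0.10720029²·(1 − 0.18000000)·0.5782/432 = 1.2612468 × 10^-5.
Large: Wₕ = 0.89279971; term = 0.89279971²·(1 − 0.13207925)·17.2/2640 = 0.0045072607.
Sum = 0.0045198732.
SE = √(0.0045198732) = 0.0672.

0.0672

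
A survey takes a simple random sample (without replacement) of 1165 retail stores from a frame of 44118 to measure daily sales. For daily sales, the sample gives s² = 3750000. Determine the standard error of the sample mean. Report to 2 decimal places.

55.98

Under SRS without replacement, Var(ȳ) = (1 − f)·s²/n with f = n/N = 1165/44118 = 0.02640646.
Var(ȳ) = (1 − 0.02640646)·3750000/1165 = 0.97359354·3218.8841 = 3133.8848.
SE(ȳ) = √(3133.8848) = 55.98.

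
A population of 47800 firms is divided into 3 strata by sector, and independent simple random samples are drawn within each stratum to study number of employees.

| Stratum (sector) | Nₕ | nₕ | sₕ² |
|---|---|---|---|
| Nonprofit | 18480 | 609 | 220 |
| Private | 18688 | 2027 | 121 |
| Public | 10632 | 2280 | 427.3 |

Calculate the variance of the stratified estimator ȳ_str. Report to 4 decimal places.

0.0676

Var(ȳ_str) = Σₕ Wₕ²(1 − fₕ)sₕ²/nₕ with Wₕ = Nₕ/N, N = 47800.
Nonprofit: Wₕ = 0.38661088; term = 0.38661088²·(1 − 0.03295455)·220/609 = 0.052215617.
Private: Wₕ = 0.39096234; term = 0.39096234²·(1 − 0.10846533)·121/2027 = 0.0081346659.
Public: Wₕ = 0.22242678; term = 0.22242678²·(1 − 0.21444695)·427.3/2280 = 0.0072836272.
Sum = 0.06763391.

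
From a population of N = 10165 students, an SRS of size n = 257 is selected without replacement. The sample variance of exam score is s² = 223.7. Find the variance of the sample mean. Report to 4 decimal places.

Under SRS without replacement, Var(ȳ) = (1 − f)·s²/n with f = n/N = 257/10165 = 0.02528283.
Var(ȳ) = (1 − 0.02528283)·223.7/257 = 0.97471717·0.87042802 = 0.84842113.

0.8484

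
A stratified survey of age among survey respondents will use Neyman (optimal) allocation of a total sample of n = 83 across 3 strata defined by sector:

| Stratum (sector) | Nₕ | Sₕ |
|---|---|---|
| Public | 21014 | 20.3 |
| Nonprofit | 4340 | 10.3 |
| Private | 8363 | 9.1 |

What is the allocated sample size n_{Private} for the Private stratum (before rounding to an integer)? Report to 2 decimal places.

Neyman allocation: nₕ = n·NₕSₕ / Σⱼ NⱼSⱼ.
Σ NⱼSⱼ = 21014·20.3 + 4340·10.3 + 8363·9.1 = 547389.5.
n_{Private} = 83·8363·9.1 / 547389.5 = 11.54.

11.54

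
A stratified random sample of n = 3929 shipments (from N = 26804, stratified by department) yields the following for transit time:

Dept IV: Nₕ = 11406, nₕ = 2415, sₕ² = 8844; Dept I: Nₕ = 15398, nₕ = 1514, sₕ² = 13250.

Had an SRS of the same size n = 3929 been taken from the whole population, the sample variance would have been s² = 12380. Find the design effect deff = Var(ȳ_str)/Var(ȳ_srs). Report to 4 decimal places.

1.1628

Var(ȳ_str) = Σ Wₕ²(1−fₕ)sₕ²/nₕ with Wₕ = Nₕ/26804:
  Dept IV: (11406/26804)²·(1−2415/11406)·8844/2415 = 0.52272557
  Dept I: (15398/26804)²·(1−1514/15398)·13250/1514 = 2.6041722
  → Var(ȳ_str) = 3.1268978.
Var(ȳ_srs) = (1 − 3929/26804)·12380/3929 = 2.6890576.
deff = 3.1268978 / 2.6890576 = 1.1628.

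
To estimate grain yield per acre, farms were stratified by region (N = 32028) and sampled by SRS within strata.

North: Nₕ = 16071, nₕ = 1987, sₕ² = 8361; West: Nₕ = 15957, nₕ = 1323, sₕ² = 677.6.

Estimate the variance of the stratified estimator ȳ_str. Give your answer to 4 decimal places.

Var(ȳ_str) = Σₕ Wₕ²(1 − fₕ)sₕ²/nₕ with Wₕ = Nₕ/N, N = 32028.
North: Wₕ = 0.50177969; term = 0.50177969²·(1 − 0.12363885)·8361/1987 = 0.92847376.
West: Wₕ = 0.49822031; term = 0.49822031²·(1 − 0.08291032)·677.6/1323 = 0.11659185.
Sum = 1.0450656.

1.0451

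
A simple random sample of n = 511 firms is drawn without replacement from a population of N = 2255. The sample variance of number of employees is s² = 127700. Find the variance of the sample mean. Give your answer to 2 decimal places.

193.27

Under SRS without replacement, Var(ȳ) = (1 − f)·s²/n with f = n/N = 511/2255 = 0.22660754.
Var(ȳ) = (1 − 0.22660754)·127700/511 = 0.77339246·249.90215 = 193.27244.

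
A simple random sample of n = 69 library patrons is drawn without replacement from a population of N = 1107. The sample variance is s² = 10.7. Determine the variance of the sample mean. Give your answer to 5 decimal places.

Under SRS without replacement, Var(ȳ) = (1 − f)·s²/n with f = n/N = 69/1107 = 0.06233062.
Var(ȳ) = (1 − 0.06233062)·10.7/69 = 0.93766938·0.15507246 = 0.1454067.

0.14541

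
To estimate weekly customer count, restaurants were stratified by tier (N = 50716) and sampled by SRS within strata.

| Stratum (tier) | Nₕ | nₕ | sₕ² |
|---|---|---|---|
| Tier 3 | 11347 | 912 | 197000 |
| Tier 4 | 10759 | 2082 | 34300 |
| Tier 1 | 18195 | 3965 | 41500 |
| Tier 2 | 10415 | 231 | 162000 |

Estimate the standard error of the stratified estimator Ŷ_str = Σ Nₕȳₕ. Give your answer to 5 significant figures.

322810

Var(Ŷ_str) = Σₕ Nₕ²(1 − fₕ)sₕ²/nₕ.
Tier 3: 11347²·(1 − 912/11347)·197000/912 = 2.5576723 × 10^10.
Tier 4: 10759²·(1 − 2082/10759)·34300/2082 = 1.5379949 × 10^9.
Tier 1: 18195²·(1 − 3965/18195)·41500/3965 = 2.7099537 × 10^9.
Tier 2: 10415²·(1 − 231/10415)·162000/231 = 7.4384201 × 10^10.
Sum = 1.0420887 × 10^11.
SE = √(1.0420887 × 10^11) = 322810.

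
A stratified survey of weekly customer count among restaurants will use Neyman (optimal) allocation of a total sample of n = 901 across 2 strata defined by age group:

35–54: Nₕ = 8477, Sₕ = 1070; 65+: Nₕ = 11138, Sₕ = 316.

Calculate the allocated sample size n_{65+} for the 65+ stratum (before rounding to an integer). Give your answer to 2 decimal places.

Neyman allocation: nₕ = n·NₕSₕ / Σⱼ NⱼSⱼ.
Σ NⱼSⱼ = 8477·1070 + 11138·316 = 1.2589998 × 10^7.
n_{65+} = 901·11138·316 / (1.2589998 × 10^7) = 251.88.

251.88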